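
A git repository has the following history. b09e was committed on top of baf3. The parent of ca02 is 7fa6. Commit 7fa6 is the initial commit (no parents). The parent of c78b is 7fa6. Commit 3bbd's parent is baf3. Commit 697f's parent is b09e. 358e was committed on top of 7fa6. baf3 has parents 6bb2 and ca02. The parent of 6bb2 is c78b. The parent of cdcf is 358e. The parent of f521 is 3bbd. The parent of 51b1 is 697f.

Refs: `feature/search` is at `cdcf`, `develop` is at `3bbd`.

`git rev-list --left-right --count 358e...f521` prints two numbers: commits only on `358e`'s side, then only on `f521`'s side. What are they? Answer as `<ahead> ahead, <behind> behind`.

Reachable from 358e: {358e, 7fa6}.
Reachable from f521: {3bbd, 6bb2, 7fa6, baf3, c78b, ca02, f521}.
Only in 358e's history (ahead): {358e} — 1.
Only in f521's history (behind): {3bbd, 6bb2, baf3, c78b, ca02, f521} — 6.

1 ahead, 6 behind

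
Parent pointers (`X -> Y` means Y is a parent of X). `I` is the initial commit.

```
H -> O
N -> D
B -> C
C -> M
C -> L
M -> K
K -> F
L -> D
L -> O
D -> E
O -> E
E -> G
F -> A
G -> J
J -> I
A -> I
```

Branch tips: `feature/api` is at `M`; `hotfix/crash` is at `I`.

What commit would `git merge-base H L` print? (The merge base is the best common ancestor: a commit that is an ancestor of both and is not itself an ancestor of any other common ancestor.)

O

Ancestors of H: {E, G, H, I, J, O}.
Ancestors of L: {D, E, G, I, J, L, O}.
Common ancestors: {E, G, I, J, O}.
Among these, O is not an ancestor of any other common ancestor — it is the merge base.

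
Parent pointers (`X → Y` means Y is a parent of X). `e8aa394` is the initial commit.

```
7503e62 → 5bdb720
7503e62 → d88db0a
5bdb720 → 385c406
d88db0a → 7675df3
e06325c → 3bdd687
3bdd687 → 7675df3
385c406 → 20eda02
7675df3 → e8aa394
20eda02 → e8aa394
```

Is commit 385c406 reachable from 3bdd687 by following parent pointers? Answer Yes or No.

Ancestors of 3bdd687: {3bdd687, 7675df3, e8aa394}.
385c406 is not in that set, so it is not an ancestor of 3bdd687.

No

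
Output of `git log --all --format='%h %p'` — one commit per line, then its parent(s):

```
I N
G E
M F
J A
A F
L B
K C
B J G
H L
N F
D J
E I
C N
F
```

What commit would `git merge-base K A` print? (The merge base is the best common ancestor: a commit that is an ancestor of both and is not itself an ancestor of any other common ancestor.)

Ancestors of K: {C, F, K, N}.
Ancestors of A: {A, F}.
Common ancestors: {F}.
The only common ancestor is F, so it is the merge base.

F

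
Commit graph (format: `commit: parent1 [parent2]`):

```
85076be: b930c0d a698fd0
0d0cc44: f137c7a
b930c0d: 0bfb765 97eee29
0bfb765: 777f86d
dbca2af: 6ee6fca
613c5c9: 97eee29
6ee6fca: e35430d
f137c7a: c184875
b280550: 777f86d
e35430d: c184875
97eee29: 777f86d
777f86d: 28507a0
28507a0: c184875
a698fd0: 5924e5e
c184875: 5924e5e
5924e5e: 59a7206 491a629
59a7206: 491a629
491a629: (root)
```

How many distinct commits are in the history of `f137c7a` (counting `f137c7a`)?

5

Walking parent pointers from f137c7a: reachable set = {491a629, 5924e5e, 59a7206, c184875, f137c7a}.
That is 5 commits.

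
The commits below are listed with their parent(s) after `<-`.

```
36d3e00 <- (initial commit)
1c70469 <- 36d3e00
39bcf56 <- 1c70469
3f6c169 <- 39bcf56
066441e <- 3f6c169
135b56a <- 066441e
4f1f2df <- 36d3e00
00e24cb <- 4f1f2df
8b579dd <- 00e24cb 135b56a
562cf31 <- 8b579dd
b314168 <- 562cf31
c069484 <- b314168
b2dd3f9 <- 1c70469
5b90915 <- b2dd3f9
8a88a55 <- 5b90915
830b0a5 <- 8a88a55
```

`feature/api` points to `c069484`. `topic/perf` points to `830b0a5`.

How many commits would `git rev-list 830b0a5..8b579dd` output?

7

Reachable from 8b579dd: {00e24cb, 066441e, 135b56a, 1c70469, 36d3e00, 39bcf56, 3f6c169, 4f1f2df, 8b579dd}.
Reachable from 830b0a5: {1c70469, 36d3e00, 5b90915, 830b0a5, 8a88a55, b2dd3f9}.
In 8b579dd's history but not 830b0a5's: {00e24cb, 066441e, 135b56a, 39bcf56, 3f6c169, 4f1f2df, 8b579dd} — 7 commits.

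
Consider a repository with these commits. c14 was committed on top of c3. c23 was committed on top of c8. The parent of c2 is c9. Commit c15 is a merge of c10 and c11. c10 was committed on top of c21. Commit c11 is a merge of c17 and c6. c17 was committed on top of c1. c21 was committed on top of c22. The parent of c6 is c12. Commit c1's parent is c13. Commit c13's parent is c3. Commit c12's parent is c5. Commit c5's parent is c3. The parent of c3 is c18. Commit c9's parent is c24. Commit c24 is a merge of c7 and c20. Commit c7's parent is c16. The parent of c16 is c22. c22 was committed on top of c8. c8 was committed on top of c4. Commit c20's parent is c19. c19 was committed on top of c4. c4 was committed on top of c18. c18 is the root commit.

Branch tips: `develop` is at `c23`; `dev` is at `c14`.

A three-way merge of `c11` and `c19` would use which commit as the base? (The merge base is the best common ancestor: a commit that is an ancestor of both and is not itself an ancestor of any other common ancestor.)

c18

Ancestors of c11: {c1, c11, c12, c13, c17, c18, c3, c5, c6}.
Ancestors of c19: {c18, c19, c4}.
Common ancestors: {c18}.
The only common ancestor is c18, so it is the merge base.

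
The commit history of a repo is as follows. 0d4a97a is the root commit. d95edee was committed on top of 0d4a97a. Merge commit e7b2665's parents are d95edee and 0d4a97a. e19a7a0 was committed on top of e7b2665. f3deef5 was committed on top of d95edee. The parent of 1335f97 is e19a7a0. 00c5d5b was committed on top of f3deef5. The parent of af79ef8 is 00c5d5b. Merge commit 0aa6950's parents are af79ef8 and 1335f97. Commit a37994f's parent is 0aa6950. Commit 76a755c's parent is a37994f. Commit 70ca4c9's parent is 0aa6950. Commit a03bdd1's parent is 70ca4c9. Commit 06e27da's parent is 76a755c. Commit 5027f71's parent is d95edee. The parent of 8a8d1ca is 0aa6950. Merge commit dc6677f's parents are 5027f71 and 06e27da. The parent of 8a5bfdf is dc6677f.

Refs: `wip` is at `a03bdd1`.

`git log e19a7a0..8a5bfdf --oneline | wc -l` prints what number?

Reachable from 8a5bfdf: {00c5d5b, 06e27da, 0aa6950, 0d4a97a, 1335f97, 5027f71, 76a755c, 8a5bfdf, a37994f, af79ef8, d95edee, dc6677f, e19a7a0, e7b2665, f3deef5}.
Reachable from e19a7a0: {0d4a97a, d95edee, e19a7a0, e7b2665}.
In 8a5bfdf's history but not e19a7a0's: {00c5d5b, 06e27da, 0aa6950, 1335f97, 5027f71, 76a755c, 8a5bfdf, a37994f, af79ef8, dc6677f, f3deef5} — 11 commits.

11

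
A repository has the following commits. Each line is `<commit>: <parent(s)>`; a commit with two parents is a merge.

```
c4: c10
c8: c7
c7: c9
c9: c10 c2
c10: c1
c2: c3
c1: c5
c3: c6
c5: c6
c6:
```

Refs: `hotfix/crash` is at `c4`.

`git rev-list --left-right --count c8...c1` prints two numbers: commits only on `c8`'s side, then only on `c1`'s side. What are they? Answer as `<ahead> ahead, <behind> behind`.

Reachable from c8: {c1, c10, c2, c3, c5, c6, c7, c8, c9}.
Reachable from c1: {c1, c5, c6}.
Only in c8's history (ahead): {c10, c2, c3, c7, c8, c9} — 6.
Only in c1's history (behind): {} — 0.

6 ahead, 0 behind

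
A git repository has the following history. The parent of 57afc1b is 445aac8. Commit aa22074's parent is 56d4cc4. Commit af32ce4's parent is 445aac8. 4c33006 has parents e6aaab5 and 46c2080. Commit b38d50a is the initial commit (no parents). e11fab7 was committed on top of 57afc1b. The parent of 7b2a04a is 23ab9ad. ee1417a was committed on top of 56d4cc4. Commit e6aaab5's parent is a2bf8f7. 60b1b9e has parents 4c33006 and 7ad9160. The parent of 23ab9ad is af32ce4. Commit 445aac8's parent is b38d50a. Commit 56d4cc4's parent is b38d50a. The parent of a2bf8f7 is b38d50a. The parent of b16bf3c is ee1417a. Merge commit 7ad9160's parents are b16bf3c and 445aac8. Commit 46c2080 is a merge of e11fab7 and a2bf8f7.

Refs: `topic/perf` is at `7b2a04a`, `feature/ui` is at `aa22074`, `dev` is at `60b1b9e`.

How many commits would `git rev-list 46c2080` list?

6

Walking parent pointers from 46c2080: reachable set = {445aac8, 46c2080, 57afc1b, a2bf8f7, b38d50a, e11fab7}.
That is 6 commits.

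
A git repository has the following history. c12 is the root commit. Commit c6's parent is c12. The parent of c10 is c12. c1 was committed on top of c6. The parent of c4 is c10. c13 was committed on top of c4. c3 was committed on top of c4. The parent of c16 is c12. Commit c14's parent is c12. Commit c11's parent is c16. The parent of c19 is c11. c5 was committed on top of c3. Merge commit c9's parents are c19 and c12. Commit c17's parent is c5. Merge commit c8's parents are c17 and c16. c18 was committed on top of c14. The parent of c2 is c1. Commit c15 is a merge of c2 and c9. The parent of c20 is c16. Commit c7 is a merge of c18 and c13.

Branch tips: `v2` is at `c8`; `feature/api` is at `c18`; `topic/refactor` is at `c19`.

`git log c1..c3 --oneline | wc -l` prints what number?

Reachable from c3: {c10, c12, c3, c4}.
Reachable from c1: {c1, c12, c6}.
In c3's history but not c1's: {c10, c3, c4} — 3 commits.

3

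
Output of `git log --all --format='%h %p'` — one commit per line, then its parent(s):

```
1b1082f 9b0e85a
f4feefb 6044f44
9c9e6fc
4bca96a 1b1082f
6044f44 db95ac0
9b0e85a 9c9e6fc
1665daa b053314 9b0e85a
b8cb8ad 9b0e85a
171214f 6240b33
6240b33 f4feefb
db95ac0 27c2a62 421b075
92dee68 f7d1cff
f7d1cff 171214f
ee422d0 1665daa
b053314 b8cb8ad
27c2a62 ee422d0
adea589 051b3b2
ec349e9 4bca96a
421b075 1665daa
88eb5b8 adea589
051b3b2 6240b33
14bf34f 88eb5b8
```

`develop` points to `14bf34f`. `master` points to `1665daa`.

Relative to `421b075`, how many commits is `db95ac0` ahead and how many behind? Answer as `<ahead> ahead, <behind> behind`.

3 ahead, 0 behind

Reachable from db95ac0: {1665daa, 27c2a62, 421b075, 9b0e85a, 9c9e6fc, b053314, b8cb8ad, db95ac0, ee422d0}.
Reachable from 421b075: {1665daa, 421b075, 9b0e85a, 9c9e6fc, b053314, b8cb8ad}.
Only in db95ac0's history (ahead): {27c2a62, db95ac0, ee422d0} — 3.
Only in 421b075's history (behind): {} — 0.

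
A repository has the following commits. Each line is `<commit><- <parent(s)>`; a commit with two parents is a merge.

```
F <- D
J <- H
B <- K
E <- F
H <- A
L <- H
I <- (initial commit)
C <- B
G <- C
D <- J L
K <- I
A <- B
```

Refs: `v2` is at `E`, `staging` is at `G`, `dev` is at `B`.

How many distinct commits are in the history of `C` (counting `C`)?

Walking parent pointers from C: reachable set = {B, C, I, K}.
That is 4 commits.

4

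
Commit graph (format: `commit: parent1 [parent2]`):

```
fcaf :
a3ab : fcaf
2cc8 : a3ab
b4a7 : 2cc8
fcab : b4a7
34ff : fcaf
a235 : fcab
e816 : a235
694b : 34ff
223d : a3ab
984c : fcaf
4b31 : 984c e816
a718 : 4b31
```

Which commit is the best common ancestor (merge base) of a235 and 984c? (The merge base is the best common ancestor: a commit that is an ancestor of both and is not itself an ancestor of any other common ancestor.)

Ancestors of a235: {2cc8, a235, a3ab, b4a7, fcab, fcaf}.
Ancestors of 984c: {984c, fcaf}.
Common ancestors: {fcaf}.
The only common ancestor is fcaf, so it is the merge base.

fcaf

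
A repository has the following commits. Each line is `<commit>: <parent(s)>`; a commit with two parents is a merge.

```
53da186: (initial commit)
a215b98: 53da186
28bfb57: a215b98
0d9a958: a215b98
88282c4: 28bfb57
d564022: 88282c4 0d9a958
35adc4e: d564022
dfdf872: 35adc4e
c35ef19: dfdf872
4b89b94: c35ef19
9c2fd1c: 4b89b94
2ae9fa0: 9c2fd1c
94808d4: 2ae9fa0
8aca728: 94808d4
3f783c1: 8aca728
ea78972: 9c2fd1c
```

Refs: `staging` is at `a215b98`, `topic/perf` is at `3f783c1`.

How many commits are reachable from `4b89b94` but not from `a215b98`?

8

Reachable from 4b89b94: {0d9a958, 28bfb57, 35adc4e, 4b89b94, 53da186, 88282c4, a215b98, c35ef19, d564022, dfdf872}.
Reachable from a215b98: {53da186, a215b98}.
In 4b89b94's history but not a215b98's: {0d9a958, 28bfb57, 35adc4e, 4b89b94, 88282c4, c35ef19, d564022, dfdf872} — 8 commits.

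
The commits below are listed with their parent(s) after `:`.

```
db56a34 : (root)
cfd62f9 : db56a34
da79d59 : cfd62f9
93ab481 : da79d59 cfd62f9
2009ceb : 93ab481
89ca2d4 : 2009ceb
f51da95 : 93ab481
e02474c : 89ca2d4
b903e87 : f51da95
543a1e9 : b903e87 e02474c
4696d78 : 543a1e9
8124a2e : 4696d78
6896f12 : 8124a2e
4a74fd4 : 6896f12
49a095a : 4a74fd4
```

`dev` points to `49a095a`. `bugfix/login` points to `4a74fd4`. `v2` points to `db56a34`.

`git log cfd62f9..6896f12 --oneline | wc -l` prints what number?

Reachable from 6896f12: {2009ceb, 4696d78, 543a1e9, 6896f12, 8124a2e, 89ca2d4, 93ab481, b903e87, cfd62f9, da79d59, db56a34, e02474c, f51da95}.
Reachable from cfd62f9: {cfd62f9, db56a34}.
In 6896f12's history but not cfd62f9's: {2009ceb, 4696d78, 543a1e9, 6896f12, 8124a2e, 89ca2d4, 93ab481, b903e87, da79d59, e02474c, f51da95} — 11 commits.

11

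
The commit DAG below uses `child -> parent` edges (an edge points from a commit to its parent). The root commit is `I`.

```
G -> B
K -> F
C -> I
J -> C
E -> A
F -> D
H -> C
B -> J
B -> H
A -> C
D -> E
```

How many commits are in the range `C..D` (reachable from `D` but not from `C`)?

3

Reachable from D: {A, C, D, E, I}.
Reachable from C: {C, I}.
In D's history but not C's: {A, D, E} — 3 commits.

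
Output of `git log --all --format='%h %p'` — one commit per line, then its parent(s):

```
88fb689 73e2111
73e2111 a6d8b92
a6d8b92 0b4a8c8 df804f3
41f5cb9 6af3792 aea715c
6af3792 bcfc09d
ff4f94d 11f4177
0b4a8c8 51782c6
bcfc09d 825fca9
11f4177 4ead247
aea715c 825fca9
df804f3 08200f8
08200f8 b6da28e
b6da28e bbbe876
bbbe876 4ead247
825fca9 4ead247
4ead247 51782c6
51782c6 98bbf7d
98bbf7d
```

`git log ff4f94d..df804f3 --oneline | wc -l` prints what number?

4

Reachable from df804f3: {08200f8, 4ead247, 51782c6, 98bbf7d, b6da28e, bbbe876, df804f3}.
Reachable from ff4f94d: {11f4177, 4ead247, 51782c6, 98bbf7d, ff4f94d}.
In df804f3's history but not ff4f94d's: {08200f8, b6da28e, bbbe876, df804f3} — 4 commits.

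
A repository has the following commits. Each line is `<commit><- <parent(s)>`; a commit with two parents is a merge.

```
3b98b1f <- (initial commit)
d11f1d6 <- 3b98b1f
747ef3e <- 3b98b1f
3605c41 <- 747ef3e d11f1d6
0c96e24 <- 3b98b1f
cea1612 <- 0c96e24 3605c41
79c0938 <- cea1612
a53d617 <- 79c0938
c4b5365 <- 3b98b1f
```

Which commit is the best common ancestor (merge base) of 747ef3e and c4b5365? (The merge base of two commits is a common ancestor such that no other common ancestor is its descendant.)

Ancestors of 747ef3e: {3b98b1f, 747ef3e}.
Ancestors of c4b5365: {3b98b1f, c4b5365}.
Common ancestors: {3b98b1f}.
The only common ancestor is 3b98b1f, so it is the merge base.

3b98b1f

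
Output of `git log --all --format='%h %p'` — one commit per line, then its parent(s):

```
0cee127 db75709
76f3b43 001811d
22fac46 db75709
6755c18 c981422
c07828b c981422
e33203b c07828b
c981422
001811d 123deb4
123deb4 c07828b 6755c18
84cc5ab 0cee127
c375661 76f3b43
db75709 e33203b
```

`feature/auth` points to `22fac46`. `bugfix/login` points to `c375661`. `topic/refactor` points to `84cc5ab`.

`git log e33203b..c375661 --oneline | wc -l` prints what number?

Reachable from c375661: {001811d, 123deb4, 6755c18, 76f3b43, c07828b, c375661, c981422}.
Reachable from e33203b: {c07828b, c981422, e33203b}.
In c375661's history but not e33203b's: {001811d, 123deb4, 6755c18, 76f3b43, c375661} — 5 commits.

5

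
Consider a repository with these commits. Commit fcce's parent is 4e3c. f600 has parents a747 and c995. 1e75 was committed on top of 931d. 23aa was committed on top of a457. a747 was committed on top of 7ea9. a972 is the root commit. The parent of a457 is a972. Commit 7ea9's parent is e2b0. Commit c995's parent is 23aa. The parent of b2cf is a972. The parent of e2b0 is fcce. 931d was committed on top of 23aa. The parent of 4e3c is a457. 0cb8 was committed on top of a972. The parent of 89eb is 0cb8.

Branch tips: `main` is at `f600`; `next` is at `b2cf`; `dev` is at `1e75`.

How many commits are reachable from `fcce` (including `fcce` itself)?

4

Walking parent pointers from fcce: reachable set = {4e3c, a457, a972, fcce}.
That is 4 commits.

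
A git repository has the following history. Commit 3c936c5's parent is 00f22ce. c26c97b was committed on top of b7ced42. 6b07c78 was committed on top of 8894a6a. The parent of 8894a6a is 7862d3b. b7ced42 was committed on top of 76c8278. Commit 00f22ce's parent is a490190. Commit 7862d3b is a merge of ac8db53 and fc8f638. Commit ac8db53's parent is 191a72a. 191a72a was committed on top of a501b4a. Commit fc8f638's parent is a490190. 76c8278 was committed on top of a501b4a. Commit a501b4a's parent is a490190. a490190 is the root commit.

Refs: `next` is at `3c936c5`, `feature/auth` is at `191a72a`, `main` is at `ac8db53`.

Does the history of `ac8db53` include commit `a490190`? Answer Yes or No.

Yes

Ancestors of ac8db53 (commits reachable by following parents): {191a72a, a490190, a501b4a, ac8db53}.
a490190 is in that set, so it is an ancestor of ac8db53.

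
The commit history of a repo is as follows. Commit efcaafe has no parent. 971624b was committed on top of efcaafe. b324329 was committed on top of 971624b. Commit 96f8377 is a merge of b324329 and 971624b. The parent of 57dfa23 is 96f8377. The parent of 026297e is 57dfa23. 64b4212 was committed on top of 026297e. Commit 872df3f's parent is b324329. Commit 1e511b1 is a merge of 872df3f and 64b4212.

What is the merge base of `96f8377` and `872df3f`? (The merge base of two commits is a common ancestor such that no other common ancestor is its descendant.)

Ancestors of 96f8377: {96f8377, 971624b, b324329, efcaafe}.
Ancestors of 872df3f: {872df3f, 971624b, b324329, efcaafe}.
Common ancestors: {971624b, b324329, efcaafe}.
Among these, b324329 is not an ancestor of any other common ancestor — it is the merge base.

b324329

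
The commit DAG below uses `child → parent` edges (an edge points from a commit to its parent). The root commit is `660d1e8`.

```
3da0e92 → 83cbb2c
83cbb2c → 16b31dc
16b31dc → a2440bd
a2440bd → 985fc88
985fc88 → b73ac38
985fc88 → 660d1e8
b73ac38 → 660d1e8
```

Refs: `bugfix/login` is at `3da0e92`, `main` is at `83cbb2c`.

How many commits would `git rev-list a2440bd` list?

4

Walking parent pointers from a2440bd: reachable set = {660d1e8, 985fc88, a2440bd, b73ac38}.
That is 4 commits.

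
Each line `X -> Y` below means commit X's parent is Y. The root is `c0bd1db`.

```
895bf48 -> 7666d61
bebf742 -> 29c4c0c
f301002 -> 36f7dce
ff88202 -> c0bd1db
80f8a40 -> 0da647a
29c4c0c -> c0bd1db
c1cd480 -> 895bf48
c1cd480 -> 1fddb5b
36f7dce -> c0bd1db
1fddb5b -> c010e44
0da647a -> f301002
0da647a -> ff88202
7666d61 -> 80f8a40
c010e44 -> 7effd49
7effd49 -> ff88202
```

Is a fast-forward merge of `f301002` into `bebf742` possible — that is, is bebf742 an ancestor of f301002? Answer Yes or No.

No

A fast-forward from bebf742 to f301002 is possible iff bebf742 is an ancestor of f301002.
Ancestors of f301002: {36f7dce, c0bd1db, f301002}.
bebf742 is not among them, so fast-forward is not possible.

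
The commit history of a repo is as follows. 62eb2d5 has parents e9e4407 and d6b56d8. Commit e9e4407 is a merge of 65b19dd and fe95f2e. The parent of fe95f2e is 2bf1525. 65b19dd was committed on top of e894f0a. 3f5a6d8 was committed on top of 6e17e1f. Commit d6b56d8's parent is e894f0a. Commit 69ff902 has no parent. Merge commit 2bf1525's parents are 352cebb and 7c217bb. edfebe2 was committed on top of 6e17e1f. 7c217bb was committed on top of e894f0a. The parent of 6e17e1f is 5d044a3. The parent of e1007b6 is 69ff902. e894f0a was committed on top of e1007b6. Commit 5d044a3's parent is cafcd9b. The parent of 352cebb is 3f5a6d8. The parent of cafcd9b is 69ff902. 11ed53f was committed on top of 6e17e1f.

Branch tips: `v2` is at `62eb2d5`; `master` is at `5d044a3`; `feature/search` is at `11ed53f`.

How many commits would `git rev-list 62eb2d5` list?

15

Walking parent pointers from 62eb2d5: reachable set = {2bf1525, 352cebb, 3f5a6d8, 5d044a3, 62eb2d5, 65b19dd, 69ff902, 6e17e1f, 7c217bb, cafcd9b, d6b56d8, e1007b6, e894f0a, e9e4407, fe95f2e}.
That is 15 commits.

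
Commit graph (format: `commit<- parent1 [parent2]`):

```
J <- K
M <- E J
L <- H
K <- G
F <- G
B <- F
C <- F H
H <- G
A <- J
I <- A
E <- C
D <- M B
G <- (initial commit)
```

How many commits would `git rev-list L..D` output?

8

Reachable from D: {B, C, D, E, F, G, H, J, K, M}.
Reachable from L: {G, H, L}.
In D's history but not L's: {B, C, D, E, F, J, K, M} — 8 commits.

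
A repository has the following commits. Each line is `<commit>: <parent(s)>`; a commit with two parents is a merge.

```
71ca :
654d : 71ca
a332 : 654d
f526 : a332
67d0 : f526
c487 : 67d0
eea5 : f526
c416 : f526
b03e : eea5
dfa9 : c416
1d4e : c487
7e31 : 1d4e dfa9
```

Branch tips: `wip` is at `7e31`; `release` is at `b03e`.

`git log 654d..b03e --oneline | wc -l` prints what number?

Reachable from b03e: {654d, 71ca, a332, b03e, eea5, f526}.
Reachable from 654d: {654d, 71ca}.
In b03e's history but not 654d's: {a332, b03e, eea5, f526} — 4 commits.

4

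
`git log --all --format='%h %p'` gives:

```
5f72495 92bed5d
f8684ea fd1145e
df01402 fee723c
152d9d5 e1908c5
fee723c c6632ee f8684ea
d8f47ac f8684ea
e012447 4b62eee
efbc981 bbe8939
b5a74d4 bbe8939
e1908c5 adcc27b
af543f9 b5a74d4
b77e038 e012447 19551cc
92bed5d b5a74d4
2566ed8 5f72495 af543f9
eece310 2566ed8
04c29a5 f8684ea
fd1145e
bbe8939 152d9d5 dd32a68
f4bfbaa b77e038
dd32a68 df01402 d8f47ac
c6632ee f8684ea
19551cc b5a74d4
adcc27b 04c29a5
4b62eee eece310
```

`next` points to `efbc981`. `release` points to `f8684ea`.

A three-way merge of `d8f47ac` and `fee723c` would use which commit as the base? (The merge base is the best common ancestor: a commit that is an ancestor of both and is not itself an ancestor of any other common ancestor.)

f8684ea

Ancestors of d8f47ac: {d8f47ac, f8684ea, fd1145e}.
Ancestors of fee723c: {c6632ee, f8684ea, fd1145e, fee723c}.
Common ancestors: {f8684ea, fd1145e}.
Among these, f8684ea is not an ancestor of any other common ancestor — it is the merge base.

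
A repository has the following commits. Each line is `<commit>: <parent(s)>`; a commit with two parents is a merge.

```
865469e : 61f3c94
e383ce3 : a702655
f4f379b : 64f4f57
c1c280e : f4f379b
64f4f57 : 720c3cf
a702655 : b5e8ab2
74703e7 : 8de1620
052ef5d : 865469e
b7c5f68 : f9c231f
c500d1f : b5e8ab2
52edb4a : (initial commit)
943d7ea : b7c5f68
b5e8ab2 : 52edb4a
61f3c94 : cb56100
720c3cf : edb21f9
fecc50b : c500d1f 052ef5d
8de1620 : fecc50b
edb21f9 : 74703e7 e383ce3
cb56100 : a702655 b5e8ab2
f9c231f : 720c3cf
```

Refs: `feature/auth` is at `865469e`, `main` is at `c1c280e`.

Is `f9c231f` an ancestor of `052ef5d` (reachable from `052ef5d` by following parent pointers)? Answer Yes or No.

Ancestors of 052ef5d: {052ef5d, 52edb4a, 61f3c94, 865469e, a702655, b5e8ab2, cb56100}.
f9c231f is not in that set, so it is not an ancestor of 052ef5d.

No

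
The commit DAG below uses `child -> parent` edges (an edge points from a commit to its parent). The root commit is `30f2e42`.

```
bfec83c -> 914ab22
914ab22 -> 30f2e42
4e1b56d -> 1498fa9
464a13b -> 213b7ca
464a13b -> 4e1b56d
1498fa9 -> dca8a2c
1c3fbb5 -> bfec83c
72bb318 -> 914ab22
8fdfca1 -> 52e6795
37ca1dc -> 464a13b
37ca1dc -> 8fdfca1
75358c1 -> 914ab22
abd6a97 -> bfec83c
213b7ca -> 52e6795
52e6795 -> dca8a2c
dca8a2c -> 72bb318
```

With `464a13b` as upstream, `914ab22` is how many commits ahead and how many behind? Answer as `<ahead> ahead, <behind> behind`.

Reachable from 914ab22: {30f2e42, 914ab22}.
Reachable from 464a13b: {1498fa9, 213b7ca, 30f2e42, 464a13b, 4e1b56d, 52e6795, 72bb318, 914ab22, dca8a2c}.
Only in 914ab22's history (ahead): {} — 0.
Only in 464a13b's history (behind): {1498fa9, 213b7ca, 464a13b, 4e1b56d, 52e6795, 72bb318, dca8a2c} — 7.

0 ahead, 7 behind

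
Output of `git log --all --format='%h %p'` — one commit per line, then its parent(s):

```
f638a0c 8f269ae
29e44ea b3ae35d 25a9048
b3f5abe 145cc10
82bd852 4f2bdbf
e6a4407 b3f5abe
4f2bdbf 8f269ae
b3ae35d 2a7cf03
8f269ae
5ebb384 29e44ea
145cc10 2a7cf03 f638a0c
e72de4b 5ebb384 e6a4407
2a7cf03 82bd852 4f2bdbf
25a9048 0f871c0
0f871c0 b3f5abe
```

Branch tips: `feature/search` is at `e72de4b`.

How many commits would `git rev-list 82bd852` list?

Walking parent pointers from 82bd852: reachable set = {4f2bdbf, 82bd852, 8f269ae}.
That is 3 commits.

3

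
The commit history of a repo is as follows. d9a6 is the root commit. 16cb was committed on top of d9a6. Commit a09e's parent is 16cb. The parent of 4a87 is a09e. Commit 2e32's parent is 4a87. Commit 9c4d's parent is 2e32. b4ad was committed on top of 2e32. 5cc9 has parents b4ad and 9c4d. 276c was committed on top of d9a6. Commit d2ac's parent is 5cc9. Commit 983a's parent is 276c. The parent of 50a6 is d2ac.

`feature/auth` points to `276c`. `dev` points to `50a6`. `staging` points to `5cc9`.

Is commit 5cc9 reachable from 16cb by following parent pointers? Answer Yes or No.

No

Ancestors of 16cb: {16cb, d9a6}.
5cc9 is not in that set, so it is not an ancestor of 16cb.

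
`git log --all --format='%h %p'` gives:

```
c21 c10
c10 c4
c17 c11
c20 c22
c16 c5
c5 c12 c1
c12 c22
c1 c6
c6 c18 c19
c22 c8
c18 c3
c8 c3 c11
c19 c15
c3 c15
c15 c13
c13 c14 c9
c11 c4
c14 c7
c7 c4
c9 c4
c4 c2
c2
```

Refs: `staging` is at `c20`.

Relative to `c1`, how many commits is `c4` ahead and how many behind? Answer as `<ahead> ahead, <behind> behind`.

Reachable from c4: {c2, c4}.
Reachable from c1: {c1, c13, c14, c15, c18, c19, c2, c3, c4, c6, c7, c9}.
Only in c4's history (ahead): {} — 0.
Only in c1's history (behind): {c1, c13, c14, c15, c18, c19, c3, c6, c7, c9} — 10.

0 ahead, 10 behind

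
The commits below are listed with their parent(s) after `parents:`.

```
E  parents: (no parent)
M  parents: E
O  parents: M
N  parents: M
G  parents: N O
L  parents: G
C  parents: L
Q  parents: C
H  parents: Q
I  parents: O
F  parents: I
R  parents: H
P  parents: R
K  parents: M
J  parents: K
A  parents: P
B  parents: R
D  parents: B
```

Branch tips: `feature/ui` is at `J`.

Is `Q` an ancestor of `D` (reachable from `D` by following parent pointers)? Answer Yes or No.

Ancestors of D (commits reachable by following parents): {B, C, D, E, G, H, L, M, N, O, Q, R}.
Q is in that set, so it is an ancestor of D.

Yes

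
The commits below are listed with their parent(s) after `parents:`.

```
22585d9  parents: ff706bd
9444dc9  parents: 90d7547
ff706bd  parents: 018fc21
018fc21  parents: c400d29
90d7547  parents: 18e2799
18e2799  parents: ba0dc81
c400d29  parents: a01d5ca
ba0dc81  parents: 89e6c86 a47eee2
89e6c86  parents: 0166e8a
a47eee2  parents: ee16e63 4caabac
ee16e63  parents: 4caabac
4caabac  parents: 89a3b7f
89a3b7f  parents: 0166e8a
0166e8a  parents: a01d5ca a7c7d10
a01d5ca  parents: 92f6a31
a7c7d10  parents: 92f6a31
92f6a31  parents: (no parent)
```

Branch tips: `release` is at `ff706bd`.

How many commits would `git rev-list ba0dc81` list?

Walking parent pointers from ba0dc81: reachable set = {0166e8a, 4caabac, 89a3b7f, 89e6c86, 92f6a31, a01d5ca, a47eee2, a7c7d10, ba0dc81, ee16e63}.
That is 10 commits.

10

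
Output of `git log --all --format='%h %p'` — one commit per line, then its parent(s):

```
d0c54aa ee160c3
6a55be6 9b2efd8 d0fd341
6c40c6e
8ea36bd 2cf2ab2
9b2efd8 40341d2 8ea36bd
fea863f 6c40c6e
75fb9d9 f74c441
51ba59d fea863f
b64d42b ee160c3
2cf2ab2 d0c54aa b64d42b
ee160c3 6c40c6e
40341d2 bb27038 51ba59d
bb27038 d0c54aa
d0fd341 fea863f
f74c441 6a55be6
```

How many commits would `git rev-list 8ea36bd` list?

6

Walking parent pointers from 8ea36bd: reachable set = {2cf2ab2, 6c40c6e, 8ea36bd, b64d42b, d0c54aa, ee160c3}.
That is 6 commits.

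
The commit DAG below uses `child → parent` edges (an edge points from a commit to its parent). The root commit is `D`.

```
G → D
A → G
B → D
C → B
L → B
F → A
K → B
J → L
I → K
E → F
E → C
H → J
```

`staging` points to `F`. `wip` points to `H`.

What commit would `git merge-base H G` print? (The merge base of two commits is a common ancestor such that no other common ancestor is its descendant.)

Ancestors of H: {B, D, H, J, L}.
Ancestors of G: {D, G}.
Common ancestors: {D}.
The only common ancestor is D, so it is the merge base.

D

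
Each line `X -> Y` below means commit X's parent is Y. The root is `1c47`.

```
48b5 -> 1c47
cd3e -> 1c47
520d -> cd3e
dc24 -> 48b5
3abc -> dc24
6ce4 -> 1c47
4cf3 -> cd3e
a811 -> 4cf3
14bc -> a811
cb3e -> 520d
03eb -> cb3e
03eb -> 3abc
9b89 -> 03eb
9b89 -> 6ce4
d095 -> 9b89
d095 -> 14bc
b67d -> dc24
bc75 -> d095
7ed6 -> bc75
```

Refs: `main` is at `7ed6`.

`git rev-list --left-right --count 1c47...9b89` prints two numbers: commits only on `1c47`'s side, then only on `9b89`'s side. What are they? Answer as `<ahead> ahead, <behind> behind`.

0 ahead, 9 behind

Reachable from 1c47: {1c47}.
Reachable from 9b89: {03eb, 1c47, 3abc, 48b5, 520d, 6ce4, 9b89, cb3e, cd3e, dc24}.
Only in 1c47's history (ahead): {} — 0.
Only in 9b89's history (behind): {03eb, 3abc, 48b5, 520d, 6ce4, 9b89, cb3e, cd3e, dc24} — 9.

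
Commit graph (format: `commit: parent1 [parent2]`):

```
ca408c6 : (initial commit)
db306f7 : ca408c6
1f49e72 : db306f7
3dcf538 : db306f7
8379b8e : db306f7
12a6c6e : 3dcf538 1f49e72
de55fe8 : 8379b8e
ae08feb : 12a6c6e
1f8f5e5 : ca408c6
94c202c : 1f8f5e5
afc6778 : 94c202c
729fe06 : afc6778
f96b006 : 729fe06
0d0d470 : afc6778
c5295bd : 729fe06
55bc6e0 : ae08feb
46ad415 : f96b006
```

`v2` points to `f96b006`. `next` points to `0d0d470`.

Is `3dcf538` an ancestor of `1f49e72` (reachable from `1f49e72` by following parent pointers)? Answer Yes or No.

Ancestors of 1f49e72: {1f49e72, ca408c6, db306f7}.
3dcf538 is not in that set, so it is not an ancestor of 1f49e72.

No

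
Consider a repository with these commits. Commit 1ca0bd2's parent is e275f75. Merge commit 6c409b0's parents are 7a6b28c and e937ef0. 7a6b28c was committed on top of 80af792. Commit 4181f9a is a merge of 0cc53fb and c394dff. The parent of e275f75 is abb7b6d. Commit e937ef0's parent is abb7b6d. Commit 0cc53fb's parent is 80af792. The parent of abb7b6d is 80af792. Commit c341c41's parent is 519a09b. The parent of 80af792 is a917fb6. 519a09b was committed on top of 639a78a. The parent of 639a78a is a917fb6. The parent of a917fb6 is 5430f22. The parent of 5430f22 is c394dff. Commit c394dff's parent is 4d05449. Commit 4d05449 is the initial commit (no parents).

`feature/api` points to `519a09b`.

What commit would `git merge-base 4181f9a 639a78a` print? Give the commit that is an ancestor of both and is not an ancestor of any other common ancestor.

Ancestors of 4181f9a: {0cc53fb, 4181f9a, 4d05449, 5430f22, 80af792, a917fb6, c394dff}.
Ancestors of 639a78a: {4d05449, 5430f22, 639a78a, a917fb6, c394dff}.
Common ancestors: {4d05449, 5430f22, a917fb6, c394dff}.
Among these, a917fb6 is not an ancestor of any other common ancestor — it is the merge base.

a917fb6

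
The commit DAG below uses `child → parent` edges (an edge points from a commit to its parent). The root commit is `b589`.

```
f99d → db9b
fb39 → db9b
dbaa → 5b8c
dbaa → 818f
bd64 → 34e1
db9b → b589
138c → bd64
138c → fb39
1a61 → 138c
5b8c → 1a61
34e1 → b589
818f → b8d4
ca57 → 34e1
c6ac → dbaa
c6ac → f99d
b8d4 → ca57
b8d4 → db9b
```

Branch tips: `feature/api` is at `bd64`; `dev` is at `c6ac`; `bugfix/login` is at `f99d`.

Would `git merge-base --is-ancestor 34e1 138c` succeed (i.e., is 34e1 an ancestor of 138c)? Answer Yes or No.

Ancestors of 138c (commits reachable by following parents): {138c, 34e1, b589, bd64, db9b, fb39}.
34e1 is in that set, so it is an ancestor of 138c.

Yes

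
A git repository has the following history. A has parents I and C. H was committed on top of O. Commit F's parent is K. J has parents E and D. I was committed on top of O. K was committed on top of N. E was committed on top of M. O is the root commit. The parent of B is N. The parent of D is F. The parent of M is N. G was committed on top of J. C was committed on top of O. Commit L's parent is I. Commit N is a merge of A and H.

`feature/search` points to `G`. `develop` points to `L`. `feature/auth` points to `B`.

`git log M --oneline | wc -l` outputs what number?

7

Walking parent pointers from M: reachable set = {A, C, H, I, M, N, O}.
That is 7 commits.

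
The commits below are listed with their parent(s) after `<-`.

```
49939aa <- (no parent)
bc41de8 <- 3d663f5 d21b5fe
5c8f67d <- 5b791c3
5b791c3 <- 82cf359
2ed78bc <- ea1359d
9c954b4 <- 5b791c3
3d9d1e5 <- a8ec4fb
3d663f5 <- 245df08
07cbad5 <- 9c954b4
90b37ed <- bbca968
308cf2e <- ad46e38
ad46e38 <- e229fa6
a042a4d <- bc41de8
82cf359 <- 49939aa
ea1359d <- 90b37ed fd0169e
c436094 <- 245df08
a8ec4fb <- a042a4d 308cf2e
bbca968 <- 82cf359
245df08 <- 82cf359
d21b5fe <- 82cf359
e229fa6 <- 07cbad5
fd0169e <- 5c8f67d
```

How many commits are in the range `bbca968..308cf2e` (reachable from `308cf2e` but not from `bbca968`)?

6

Reachable from 308cf2e: {07cbad5, 308cf2e, 49939aa, 5b791c3, 82cf359, 9c954b4, ad46e38, e229fa6}.
Reachable from bbca968: {49939aa, 82cf359, bbca968}.
In 308cf2e's history but not bbca968's: {07cbad5, 308cf2e, 5b791c3, 9c954b4, ad46e38, e229fa6} — 6 commits.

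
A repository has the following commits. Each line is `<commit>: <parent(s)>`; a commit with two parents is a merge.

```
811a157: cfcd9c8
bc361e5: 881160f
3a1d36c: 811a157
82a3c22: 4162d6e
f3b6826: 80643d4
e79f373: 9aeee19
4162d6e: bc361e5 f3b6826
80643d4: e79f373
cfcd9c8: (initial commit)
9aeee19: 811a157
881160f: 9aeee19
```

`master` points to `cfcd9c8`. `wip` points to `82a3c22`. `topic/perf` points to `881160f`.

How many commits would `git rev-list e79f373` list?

4

Walking parent pointers from e79f373: reachable set = {811a157, 9aeee19, cfcd9c8, e79f373}.
That is 4 commits.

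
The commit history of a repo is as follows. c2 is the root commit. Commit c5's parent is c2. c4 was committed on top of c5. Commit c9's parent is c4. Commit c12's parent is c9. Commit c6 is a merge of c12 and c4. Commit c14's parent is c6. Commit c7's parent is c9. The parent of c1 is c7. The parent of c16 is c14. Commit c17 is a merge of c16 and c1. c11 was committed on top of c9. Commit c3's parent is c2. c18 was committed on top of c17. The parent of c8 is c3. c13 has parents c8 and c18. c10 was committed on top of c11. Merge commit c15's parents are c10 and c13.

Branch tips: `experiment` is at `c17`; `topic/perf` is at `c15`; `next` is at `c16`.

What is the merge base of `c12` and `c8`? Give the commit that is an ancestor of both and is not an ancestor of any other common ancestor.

c2

Ancestors of c12: {c12, c2, c4, c5, c9}.
Ancestors of c8: {c2, c3, c8}.
Common ancestors: {c2}.
The only common ancestor is c2, so it is the merge base.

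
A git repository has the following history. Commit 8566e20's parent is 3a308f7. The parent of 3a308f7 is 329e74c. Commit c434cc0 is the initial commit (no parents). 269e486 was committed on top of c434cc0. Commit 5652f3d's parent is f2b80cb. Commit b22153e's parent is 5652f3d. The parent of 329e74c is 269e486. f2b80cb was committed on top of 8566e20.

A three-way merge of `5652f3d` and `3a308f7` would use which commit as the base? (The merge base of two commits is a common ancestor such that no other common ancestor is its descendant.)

3a308f7

Ancestors of 5652f3d: {269e486, 329e74c, 3a308f7, 5652f3d, 8566e20, c434cc0, f2b80cb}.
Ancestors of 3a308f7: {269e486, 329e74c, 3a308f7, c434cc0}.
Common ancestors: {269e486, 329e74c, 3a308f7, c434cc0}.
Among these, 3a308f7 is not an ancestor of any other common ancestor — it is the merge base.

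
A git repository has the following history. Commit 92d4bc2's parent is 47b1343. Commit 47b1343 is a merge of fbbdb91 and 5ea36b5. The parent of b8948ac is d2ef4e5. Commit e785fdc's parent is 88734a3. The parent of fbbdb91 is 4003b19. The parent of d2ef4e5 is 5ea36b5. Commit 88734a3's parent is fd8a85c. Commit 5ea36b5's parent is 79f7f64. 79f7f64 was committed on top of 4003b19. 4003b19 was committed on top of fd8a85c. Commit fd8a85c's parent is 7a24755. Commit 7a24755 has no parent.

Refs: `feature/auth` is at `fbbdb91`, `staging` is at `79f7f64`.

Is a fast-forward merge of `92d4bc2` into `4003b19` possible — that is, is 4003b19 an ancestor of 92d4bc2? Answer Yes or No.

Yes

A fast-forward from 4003b19 to 92d4bc2 is possible iff 4003b19 is an ancestor of 92d4bc2.
Ancestors of 92d4bc2: {4003b19, 47b1343, 5ea36b5, 79f7f64, 7a24755, 92d4bc2, fbbdb91, fd8a85c}.
4003b19 is among them, so fast-forward is possible.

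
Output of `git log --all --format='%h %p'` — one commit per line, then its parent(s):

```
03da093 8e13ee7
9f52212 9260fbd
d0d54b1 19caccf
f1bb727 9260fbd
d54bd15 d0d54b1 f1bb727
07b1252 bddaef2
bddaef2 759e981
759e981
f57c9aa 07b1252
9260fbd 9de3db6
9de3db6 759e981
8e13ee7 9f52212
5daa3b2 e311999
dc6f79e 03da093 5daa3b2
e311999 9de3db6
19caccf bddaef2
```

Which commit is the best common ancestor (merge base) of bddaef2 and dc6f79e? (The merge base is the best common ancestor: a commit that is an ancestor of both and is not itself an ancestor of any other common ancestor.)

759e981

Ancestors of bddaef2: {759e981, bddaef2}.
Ancestors of dc6f79e: {03da093, 5daa3b2, 759e981, 8e13ee7, 9260fbd, 9de3db6, 9f52212, dc6f79e, e311999}.
Common ancestors: {759e981}.
The only common ancestor is 759e981, so it is the merge base.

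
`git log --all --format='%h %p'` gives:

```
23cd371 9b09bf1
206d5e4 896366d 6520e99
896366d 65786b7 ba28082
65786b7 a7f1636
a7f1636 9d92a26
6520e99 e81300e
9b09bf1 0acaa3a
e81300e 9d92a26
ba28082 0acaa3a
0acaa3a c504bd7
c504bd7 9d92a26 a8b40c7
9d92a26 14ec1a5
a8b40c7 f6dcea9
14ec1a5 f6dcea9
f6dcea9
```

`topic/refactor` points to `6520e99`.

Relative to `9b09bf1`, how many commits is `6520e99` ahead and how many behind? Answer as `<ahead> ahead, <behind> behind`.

2 ahead, 4 behind

Reachable from 6520e99: {14ec1a5, 6520e99, 9d92a26, e81300e, f6dcea9}.
Reachable from 9b09bf1: {0acaa3a, 14ec1a5, 9b09bf1, 9d92a26, a8b40c7, c504bd7, f6dcea9}.
Only in 6520e99's history (ahead): {6520e99, e81300e} — 2.
Only in 9b09bf1's history (behind): {0acaa3a, 9b09bf1, a8b40c7, c504bd7} — 4.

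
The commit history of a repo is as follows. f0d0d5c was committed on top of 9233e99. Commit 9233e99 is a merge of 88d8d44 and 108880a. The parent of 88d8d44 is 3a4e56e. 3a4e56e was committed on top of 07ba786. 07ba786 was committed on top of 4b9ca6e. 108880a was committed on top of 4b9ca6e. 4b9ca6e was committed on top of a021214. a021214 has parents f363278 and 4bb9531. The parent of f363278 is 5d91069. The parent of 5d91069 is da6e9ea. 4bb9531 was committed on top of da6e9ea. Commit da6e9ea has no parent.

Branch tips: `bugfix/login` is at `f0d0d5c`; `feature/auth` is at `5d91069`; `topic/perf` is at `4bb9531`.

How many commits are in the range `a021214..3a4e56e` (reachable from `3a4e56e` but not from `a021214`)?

Reachable from 3a4e56e: {07ba786, 3a4e56e, 4b9ca6e, 4bb9531, 5d91069, a021214, da6e9ea, f363278}.
Reachable from a021214: {4bb9531, 5d91069, a021214, da6e9ea, f363278}.
In 3a4e56e's history but not a021214's: {07ba786, 3a4e56e, 4b9ca6e} — 3 commits.

3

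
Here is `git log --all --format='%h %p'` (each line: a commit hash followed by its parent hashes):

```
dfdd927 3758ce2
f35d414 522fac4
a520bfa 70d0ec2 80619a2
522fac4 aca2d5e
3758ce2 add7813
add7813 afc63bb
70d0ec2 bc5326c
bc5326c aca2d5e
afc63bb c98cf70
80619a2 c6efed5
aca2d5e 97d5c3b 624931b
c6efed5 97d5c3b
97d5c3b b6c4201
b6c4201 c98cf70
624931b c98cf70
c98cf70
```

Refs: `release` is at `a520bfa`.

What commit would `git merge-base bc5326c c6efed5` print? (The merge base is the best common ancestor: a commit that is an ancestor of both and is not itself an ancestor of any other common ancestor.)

97d5c3b

Ancestors of bc5326c: {624931b, 97d5c3b, aca2d5e, b6c4201, bc5326c, c98cf70}.
Ancestors of c6efed5: {97d5c3b, b6c4201, c6efed5, c98cf70}.
Common ancestors: {97d5c3b, b6c4201, c98cf70}.
Among these, 97d5c3b is not an ancestor of any other common ancestor — it is the merge base.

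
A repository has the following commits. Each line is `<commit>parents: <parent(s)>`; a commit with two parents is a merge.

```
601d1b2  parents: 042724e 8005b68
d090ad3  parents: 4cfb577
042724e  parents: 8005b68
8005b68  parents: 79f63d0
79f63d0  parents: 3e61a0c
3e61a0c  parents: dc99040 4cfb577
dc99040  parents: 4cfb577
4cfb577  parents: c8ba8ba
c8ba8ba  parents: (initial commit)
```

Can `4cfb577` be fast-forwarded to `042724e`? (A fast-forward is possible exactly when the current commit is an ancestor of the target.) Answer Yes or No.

Yes

A fast-forward from 4cfb577 to 042724e is possible iff 4cfb577 is an ancestor of 042724e.
Ancestors of 042724e: {042724e, 3e61a0c, 4cfb577, 79f63d0, 8005b68, c8ba8ba, dc99040}.
4cfb577 is among them, so fast-forward is possible.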